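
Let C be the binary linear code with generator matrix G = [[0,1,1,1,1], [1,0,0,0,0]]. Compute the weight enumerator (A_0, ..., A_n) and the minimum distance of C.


Weight distribution: A_0 = 1, A_1 = 1, A_4 = 1, A_5 = 1. Minimum distance d = 1.

Enumerate all 2^2 = 4 messages m ∈ F_2^2.
For each, compute codeword c = mG in F_2^5, then tally its weight.
  m = 00 → c = 00000, weight = 0.
  m = 10 → c = 01111, weight = 4.
  m = 01 → c = 10000, weight = 1.
  m = 11 → c = 11111, weight = 5.
Tally weights:
  weight 0: 1 codewords.
  weight 1: 1 codewords.
  weight 4: 1 codewords.
  weight 5: 1 codewords.
Minimum distance d = smallest w > 0 with A_w > 0 = 1.
Sanity: Σ A_w = 4 = 2^2 = 4 ✓.


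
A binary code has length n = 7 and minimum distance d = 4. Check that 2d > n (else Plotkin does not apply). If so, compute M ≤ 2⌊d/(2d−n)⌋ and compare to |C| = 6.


Plotkin bound M ≤ 8; given |C| = 6 ≤ bound (satisfied).

Check applicability: 2d = 8, n = 7.
2d − n = 1 > 0, so Plotkin applies.
Compute d/(2d−n) = 4/1 ≈ 4.0000.
⌊d/(2d−n)⌋ = 4.
Plotkin bound: M ≤ 2·4 = 8.
Given |C| = 6, check: satisfied.
This |C| is below the Plotkin bound.


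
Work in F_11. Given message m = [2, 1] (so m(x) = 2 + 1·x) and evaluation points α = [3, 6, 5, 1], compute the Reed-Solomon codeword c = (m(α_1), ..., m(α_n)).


c = [5, 8, 7, 3]

Message polynomial: m(x) = 2 + 1·x (mod 11).
For each evaluation point α_i, compute m(α_i) mod 11:
  α_1 = 3: Horner steps 1 → 5, so m(3) = 5.
  α_2 = 6: Horner steps 1 → 8, so m(6) = 8.
  α_3 = 5: Horner steps 1 → 7, so m(5) = 7.
  α_4 = 1: Horner steps 1 → 3, so m(1) = 3.
Codeword c = [5, 8, 7, 3] ∈ F_11^4.


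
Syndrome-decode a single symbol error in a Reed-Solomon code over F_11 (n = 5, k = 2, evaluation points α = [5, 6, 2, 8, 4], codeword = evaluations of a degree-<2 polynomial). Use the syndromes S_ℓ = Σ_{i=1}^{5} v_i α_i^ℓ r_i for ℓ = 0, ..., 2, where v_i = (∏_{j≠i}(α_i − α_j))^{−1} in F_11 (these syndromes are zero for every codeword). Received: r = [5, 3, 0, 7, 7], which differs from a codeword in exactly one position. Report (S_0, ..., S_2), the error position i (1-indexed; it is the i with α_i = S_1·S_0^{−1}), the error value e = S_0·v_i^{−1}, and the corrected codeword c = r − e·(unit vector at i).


S = (8, 9, 6), error at position 4, error magnitude e = 8, c = [5, 3, 0, 10, 7].

Step 1: column multipliers v_i = (∏_{j≠i}(α_i − α_j))^{−1} mod 11.
  i = 1 (α = 5): (5−6)(5−2)(5−8)(5−4) = (−1)·3·(−3)·1 = 9 ≡ 9, so v_1 = 9^{−1} = 5 (mod 11).
  i = 2 (α = 6): (6−5)(6−2)(6−8)(6−4) = 1·4·(−2)·2 = −16 ≡ 6, so v_2 = 6^{−1} = 2 (mod 11).
  i = 3 (α = 2): (2−5)(2−6)(2−8)(2−4) = (−3)·(−4)·(−6)·(−2) = 144 ≡ 1, so v_3 = 1^{−1} = 1 (mod 11).
  i = 4 (α = 8): (8−5)(8−6)(8−2)(8−4) = 3·2·6·4 = 144 ≡ 1, so v_4 = 1^{−1} = 1 (mod 11).
  i = 5 (α = 4): (4−5)(4−6)(4−2)(4−8) = (−1)·(−2)·2·(−4) = −16 ≡ 6, so v_5 = 6^{−1} = 2 (mod 11).
  v = [5, 2, 1, 1, 2].
Step 2: syndromes of r = [5, 3, 0, 7, 7] (all sums mod 11).
  S_0 = Σ v_i r_i = 5·5 + 2·3 + 1·0 + 1·7 + 2·7 = 52 ≡ 8.
  S_1 = Σ v_i α_i r_i = 5·5·5 + 2·6·3 + 1·2·0 + 1·8·7 + 2·4·7 = 273 ≡ 9.
  α_i^2 mod 11 = [3, 3, 4, 9, 5].
  S_2 = Σ v_i α_i^2 r_i = 5·3·5 + 2·3·3 + 1·4·0 + 1·9·7 + 2·5·7 = 226 ≡ 6.
  S = (8, 9, 6) ≠ 0, so r is not a codeword (an error is present).
Step 3: locate the error. For a single error e at position i, S_ℓ = v_i·e·α_i^ℓ, so α_err = S_1/S_0.
  S_0^{−1} = 8^{−1} = 7 (mod 11), so α_err = 9·7 = 63 ≡ 8 = α_4. Error position i = 4.
  Consistency check: S_2/S_1 = 6·5 = 30 ≡ 8 = α_err ✓ (single-error assumption holds).
Step 4: error magnitude e = S_0/v_4 = S_0·∏_{j≠4}(α_4 − α_j) = 8·1 = 8 ≡ 8 (mod 11).
Step 5: correct position 4: c_4 = r_4 − e = 7 − 8 ≡ 10 (mod 11). Hence c = [5, 3, 0, 10, 7].
  Check: interpolating c through the α_i gives m(x) = 4 + 9·x (degree < 2) with m(α_i) = c_i for every i, so c is indeed a codeword.


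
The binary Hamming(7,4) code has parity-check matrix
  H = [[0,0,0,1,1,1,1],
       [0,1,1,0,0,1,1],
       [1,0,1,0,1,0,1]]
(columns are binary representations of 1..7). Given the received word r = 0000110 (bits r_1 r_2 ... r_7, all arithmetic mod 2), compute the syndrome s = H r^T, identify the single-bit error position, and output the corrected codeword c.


s = (0, 1, 1)^T, error position = 3, corrected codeword c = 0010110

Compute s = H r^T mod 2 one row at a time:
  s_1 = 0 + 1 + 1 + 0 = 2 ≡ 0 (mod 2).
  s_2 = 0 + 0 + 1 + 0 = 1 ≡ 1 (mod 2).
  s_3 = 0 + 0 + 1 + 0 = 1 ≡ 1 (mod 2).
s = (0, 1, 1)^T — this equals column 3 of H (binary 011), so error is at position 3.
Correct: flip bit 3 of r = 0000110 to get c = 0010110.


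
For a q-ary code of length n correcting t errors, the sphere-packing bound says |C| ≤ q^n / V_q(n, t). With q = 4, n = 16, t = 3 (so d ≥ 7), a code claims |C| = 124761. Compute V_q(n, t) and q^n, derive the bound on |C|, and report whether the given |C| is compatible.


V_q(n, t) = 16249, q^n = 4294967296, Hamming bound = 264321, |C| = 124761 ≤ bound (satisfied).

Step 1: Compute V_q(n, t) = Σ_{j=0}^3 C(n, j) (q−1)^j.
  j = 0: C(16,0)·(3)^0 = 1·1 = 1.
  j = 1: C(16,1)·(3)^1 = 16·3 = 48.
  j = 2: C(16,2)·(3)^2 = 120·9 = 1080.
  j = 3: C(16,3)·(3)^3 = 560·27 = 15120.
  V_q(n, t) = 1 + 48 + 1080 + 15120 = 16249.
Step 2: q^n = 4^16 = 4294967296.
Step 3: Hamming bound ⌊q^n / V_q(n,t)⌋ = ⌊4294967296/16249⌋ = 264321.
Step 4: Compare |C| = 124761 to 264321: satisfied.
The claimed |C| lies below the Hamming bound.


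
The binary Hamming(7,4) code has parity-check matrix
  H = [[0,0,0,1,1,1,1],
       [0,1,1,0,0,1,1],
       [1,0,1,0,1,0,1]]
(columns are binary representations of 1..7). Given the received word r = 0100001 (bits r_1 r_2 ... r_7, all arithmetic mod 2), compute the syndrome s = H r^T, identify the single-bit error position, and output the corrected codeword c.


s = (1, 0, 1)^T, error position = 5, corrected codeword c = 0100101

Compute s = H r^T mod 2 one row at a time:
  s_1 = 0 + 0 + 0 + 1 = 1 ≡ 1 (mod 2).
  s_2 = 1 + 0 + 0 + 1 = 2 ≡ 0 (mod 2).
  s_3 = 0 + 0 + 0 + 1 = 1 ≡ 1 (mod 2).
s = (1, 0, 1)^T — this equals column 5 of H (binary 101), so error is at position 5.
Correct: flip bit 5 of r = 0100001 to get c = 0100101.


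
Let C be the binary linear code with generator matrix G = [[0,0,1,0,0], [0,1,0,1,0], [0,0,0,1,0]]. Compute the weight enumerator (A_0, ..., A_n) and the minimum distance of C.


Weight distribution: A_0 = 1, A_1 = 3, A_2 = 3, A_3 = 1. Minimum distance d = 1.

Enumerate all 2^3 = 8 messages m ∈ F_2^3.
For each, compute codeword c = mG in F_2^5, then tally its weight.
  m = 000 → c = 00000, weight = 0.
  m = 100 → c = 00100, weight = 1.
  m = 010 → c = 01010, weight = 2.
  m = 110 → c = 01110, weight = 3.
  m = 001 → c = 00010, weight = 1.
  m = 101 → c = 00110, weight = 2.
  m = 011 → c = 01000, weight = 1.
  m = 111 → c = 01100, weight = 2.
Tally weights:
  weight 0: 1 codewords.
  weight 1: 3 codewords.
  weight 2: 3 codewords.
  weight 3: 1 codewords.
Minimum distance d = smallest w > 0 with A_w > 0 = 1.
Sanity: Σ A_w = 8 = 2^3 = 8 ✓.


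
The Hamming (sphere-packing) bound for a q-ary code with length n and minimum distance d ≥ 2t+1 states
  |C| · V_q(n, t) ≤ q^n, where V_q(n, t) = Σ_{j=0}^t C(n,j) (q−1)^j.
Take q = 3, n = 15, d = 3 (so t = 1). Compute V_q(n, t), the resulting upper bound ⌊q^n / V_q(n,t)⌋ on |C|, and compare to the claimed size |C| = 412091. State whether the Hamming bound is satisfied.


V_q(n, t) = 31, q^n = 14348907, Hamming bound = 462867, |C| = 412091 ≤ bound (satisfied).

Step 1: Compute V_q(n, t) = Σ_{j=0}^1 C(n, j) (q−1)^j.
  j = 0: C(15,0)·(2)^0 = 1·1 = 1.
  j = 1: C(15,1)·(2)^1 = 15·2 = 30.
  V_q(n, t) = 1 + 30 = 31.
Step 2: q^n = 3^15 = 14348907.
Step 3: Hamming bound ⌊q^n / V_q(n,t)⌋ = ⌊14348907/31⌋ = 462867.
Step 4: Compare |C| = 412091 to 462867: satisfied.
The claimed |C| lies below the Hamming bound.


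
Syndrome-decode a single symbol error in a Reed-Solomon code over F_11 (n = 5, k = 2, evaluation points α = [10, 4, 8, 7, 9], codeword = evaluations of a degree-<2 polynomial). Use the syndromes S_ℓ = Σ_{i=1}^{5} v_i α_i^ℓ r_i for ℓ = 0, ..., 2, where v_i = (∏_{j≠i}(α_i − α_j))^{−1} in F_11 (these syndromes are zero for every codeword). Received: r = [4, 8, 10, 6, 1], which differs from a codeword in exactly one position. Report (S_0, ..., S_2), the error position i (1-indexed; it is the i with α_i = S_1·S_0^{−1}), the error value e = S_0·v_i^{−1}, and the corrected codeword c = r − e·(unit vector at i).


S = (7, 1, 8), error at position 3, error magnitude e = 1, c = [4, 8, 9, 6, 1].

Step 1: column multipliers v_i = (∏_{j≠i}(α_i − α_j))^{−1} mod 11.
  i = 1 (α = 10): (10−4)(10−8)(10−7)(10−9) = 6·2·3·1 = 36 ≡ 3, so v_1 = 3^{−1} = 4 (mod 11).
  i = 2 (α = 4): (4−10)(4−8)(4−7)(4−9) = (−6)·(−4)·(−3)·(−5) = 360 ≡ 8, so v_2 = 8^{−1} = 7 (mod 11).
  i = 3 (α = 8): (8−10)(8−4)(8−7)(8−9) = (−2)·4·1·(−1) = 8 ≡ 8, so v_3 = 8^{−1} = 7 (mod 11).
  i = 4 (α = 7): (7−10)(7−4)(7−8)(7−9) = (−3)·3·(−1)·(−2) = −18 ≡ 4, so v_4 = 4^{−1} = 3 (mod 11).
  i = 5 (α = 9): (9−10)(9−4)(9−8)(9−7) = (−1)·5·1·2 = −10 ≡ 1, so v_5 = 1^{−1} = 1 (mod 11).
  v = [4, 7, 7, 3, 1].
Step 2: syndromes of r = [4, 8, 10, 6, 1] (all sums mod 11).
  S_0 = Σ v_i r_i = 4·4 + 7·8 + 7·10 + 3·6 + 1·1 = 161 ≡ 7.
  S_1 = Σ v_i α_i r_i = 4·10·4 + 7·4·8 + 7·8·10 + 3·7·6 + 1·9·1 = 1079 ≡ 1.
  α_i^2 mod 11 = [1, 5, 9, 5, 4].
  S_2 = Σ v_i α_i^2 r_i = 4·1·4 + 7·5·8 + 7·9·10 + 3·5·6 + 1·4·1 = 1020 ≡ 8.
  S = (7, 1, 8) ≠ 0, so r is not a codeword (an error is present).
Step 3: locate the error. For a single error e at position i, S_ℓ = v_i·e·α_i^ℓ, so α_err = S_1/S_0.
  S_0^{−1} = 7^{−1} = 8 (mod 11), so α_err = 1·8 = 8 ≡ 8 = α_3. Error position i = 3.
  Consistency check: S_2/S_1 = 8·1 = 8 ≡ 8 = α_err ✓ (single-error assumption holds).
Step 4: error magnitude e = S_0/v_3 = S_0·∏_{j≠3}(α_3 − α_j) = 7·8 = 56 ≡ 1 (mod 11).
Step 5: correct position 3: c_3 = r_3 − e = 10 − 1 ≡ 9 (mod 11). Hence c = [4, 8, 9, 6, 1].
  Check: interpolating c through the α_i gives m(x) = 7 + 3·x (degree < 2) with m(α_i) = c_i for every i, so c is indeed a codeword.


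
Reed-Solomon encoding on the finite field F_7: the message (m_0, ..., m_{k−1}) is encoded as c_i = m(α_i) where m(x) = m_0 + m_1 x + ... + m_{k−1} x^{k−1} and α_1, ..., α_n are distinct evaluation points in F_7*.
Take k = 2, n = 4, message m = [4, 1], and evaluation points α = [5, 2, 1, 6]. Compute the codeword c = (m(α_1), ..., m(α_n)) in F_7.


c = [2, 6, 5, 3]

Message polynomial: m(x) = 4 + 1·x (mod 7).
For each evaluation point α_i, compute m(α_i) mod 7:
  α_1 = 5: Horner steps 1 → 2, so m(5) = 2.
  α_2 = 2: Horner steps 1 → 6, so m(2) = 6.
  α_3 = 1: Horner steps 1 → 5, so m(1) = 5.
  α_4 = 6: Horner steps 1 → 3, so m(6) = 3.
Codeword c = [2, 6, 5, 3] ∈ F_7^4.


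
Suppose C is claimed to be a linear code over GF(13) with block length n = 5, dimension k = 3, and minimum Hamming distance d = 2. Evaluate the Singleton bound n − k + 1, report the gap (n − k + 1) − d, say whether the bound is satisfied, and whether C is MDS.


Singleton RHS = n − k + 1 = 3, slack = 1, bound satisfied, not MDS.

Singleton bound: d ≤ n − k + 1.
Here n = 5, k = 3, so n − k + 1 = 3.
Given d = 2, check d ≤ 3: YES.
Slack = (n − k + 1) − d = 1.
The code is NOT MDS (slack = 1 > 0).
Description: the claimed parameters are [5, 3, 2]_13; such a code would be non-MDS.


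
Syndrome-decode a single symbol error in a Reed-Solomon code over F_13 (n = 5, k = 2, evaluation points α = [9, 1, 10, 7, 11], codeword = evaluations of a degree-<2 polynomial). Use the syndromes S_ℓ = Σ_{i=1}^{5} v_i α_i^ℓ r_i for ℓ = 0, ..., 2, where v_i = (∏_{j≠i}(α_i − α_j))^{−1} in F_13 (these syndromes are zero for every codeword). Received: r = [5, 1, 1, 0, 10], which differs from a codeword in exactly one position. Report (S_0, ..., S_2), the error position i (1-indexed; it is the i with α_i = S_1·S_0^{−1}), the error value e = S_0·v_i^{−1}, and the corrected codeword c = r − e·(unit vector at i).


S = (4, 4, 4), error at position 2, error magnitude e = 3, c = [5, 11, 1, 0, 10].

Step 1: column multipliers v_i = (∏_{j≠i}(α_i − α_j))^{−1} mod 13.
  i = 1 (α = 9): (9−1)(9−10)(9−7)(9−11) = 8·(−1)·2·(−2) = 32 ≡ 6, so v_1 = 6^{−1} = 11 (mod 13).
  i = 2 (α = 1): (1−9)(1−10)(1−7)(1−11) = (−8)·(−9)·(−6)·(−10) = 4320 ≡ 4, so v_2 = 4^{−1} = 10 (mod 13).
  i = 3 (α = 10): (10−9)(10−1)(10−7)(10−11) = 1·9·3·(−1) = −27 ≡ 12, so v_3 = 12^{−1} = 12 (mod 13).
  i = 4 (α = 7): (7−9)(7−1)(7−10)(7−11) = (−2)·6·(−3)·(−4) = −144 ≡ 12, so v_4 = 12^{−1} = 12 (mod 13).
  i = 5 (α = 11): (11−9)(11−1)(11−10)(11−7) = 2·10·1·4 = 80 ≡ 2, so v_5 = 2^{−1} = 7 (mod 13).
  v = [11, 10, 12, 12, 7].
Step 2: syndromes of r = [5, 1, 1, 0, 10] (all sums mod 13).
  S_0 = Σ v_i r_i = 11·5 + 10·1 + 12·1 + 12·0 + 7·10 = 147 ≡ 4.
  S_1 = Σ v_i α_i r_i = 11·9·5 + 10·1·1 + 12·10·1 + 12·7·0 + 7·11·10 = 1395 ≡ 4.
  α_i^2 mod 13 = [3, 1, 9, 10, 4].
  S_2 = Σ v_i α_i^2 r_i = 11·3·5 + 10·1·1 + 12·9·1 + 12·10·0 + 7·4·10 = 563 ≡ 4.
  S = (4, 4, 4) ≠ 0, so r is not a codeword (an error is present).
Step 3: locate the error. For a single error e at position i, S_ℓ = v_i·e·α_i^ℓ, so α_err = S_1/S_0.
  S_0^{−1} = 4^{−1} = 10 (mod 13), so α_err = 4·10 = 40 ≡ 1 = α_2. Error position i = 2.
  Consistency check: S_2/S_1 = 4·10 = 40 ≡ 1 = α_err ✓ (single-error assumption holds).
Step 4: error magnitude e = S_0/v_2 = S_0·∏_{j≠2}(α_2 − α_j) = 4·4 = 16 ≡ 3 (mod 13).
Step 5: correct position 2: c_2 = r_2 − e = 1 − 3 ≡ 11 (mod 13). Hence c = [5, 11, 1, 0, 10].
  Check: interpolating c through the α_i gives m(x) = 2 + 9·x (degree < 2) with m(α_i) = c_i for every i, so c is indeed a codeword.


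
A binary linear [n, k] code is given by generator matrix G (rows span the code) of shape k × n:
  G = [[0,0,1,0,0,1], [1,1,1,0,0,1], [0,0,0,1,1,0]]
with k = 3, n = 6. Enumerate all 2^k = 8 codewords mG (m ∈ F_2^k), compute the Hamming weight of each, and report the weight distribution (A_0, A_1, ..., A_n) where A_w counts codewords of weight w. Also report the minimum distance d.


Weight distribution: A_0 = 1, A_2 = 3, A_4 = 3, A_6 = 1. Minimum distance d = 2.

Enumerate all 2^3 = 8 messages m ∈ F_2^3.
For each, compute codeword c = mG in F_2^6, then tally its weight.
  m = 000 → c = 000000, weight = 0.
  m = 100 → c = 001001, weight = 2.
  m = 010 → c = 111001, weight = 4.
  m = 110 → c = 110000, weight = 2.
  m = 001 → c = 000110, weight = 2.
  m = 101 → c = 001111, weight = 4.
  m = 011 → c = 111111, weight = 6.
  m = 111 → c = 110110, weight = 4.
Tally weights:
  weight 0: 1 codewords.
  weight 2: 3 codewords.
  weight 4: 3 codewords.
  weight 6: 1 codewords.
Minimum distance d = smallest w > 0 with A_w > 0 = 2.
Sanity: Σ A_w = 8 = 2^3 = 8 ✓.


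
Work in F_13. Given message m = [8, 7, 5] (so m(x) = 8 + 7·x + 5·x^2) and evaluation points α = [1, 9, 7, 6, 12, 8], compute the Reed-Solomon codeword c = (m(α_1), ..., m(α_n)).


c = [7, 8, 3, 9, 6, 7]

Message polynomial: m(x) = 8 + 7·x + 5·x^2 (mod 13).
For each evaluation point α_i, compute m(α_i) mod 13:
  α_1 = 1: Horner steps 5 → 12 → 7, so m(1) = 7.
  α_2 = 9: Horner steps 5 → 0 → 8, so m(9) = 8.
  α_3 = 7: Horner steps 5 → 3 → 3, so m(7) = 3.
  α_4 = 6: Horner steps 5 → 11 → 9, so m(6) = 9.
  α_5 = 12: Horner steps 5 → 2 → 6, so m(12) = 6.
  α_6 = 8: Horner steps 5 → 8 → 7, so m(8) = 7.
Codeword c = [7, 8, 3, 9, 6, 7] ∈ F_13^6.


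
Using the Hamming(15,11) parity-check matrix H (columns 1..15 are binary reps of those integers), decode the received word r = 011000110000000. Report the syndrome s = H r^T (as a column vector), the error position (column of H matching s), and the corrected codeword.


s = (1, 1, 1, 0)^T, error position = 14, corrected codeword c = 011000110000010

Compute s = H r^T mod 2 one row at a time:
  s_1 = 1 + 0 + 0 + 0 + 0 + 0 + 0 + 0 = 1 ≡ 1 (mod 2).
  s_2 = 0 + 0 + 0 + 1 + 0 + 0 + 0 + 0 = 1 ≡ 1 (mod 2).
  s_3 = 1 + 1 + 0 + 1 + 0 + 0 + 0 + 0 = 3 ≡ 1 (mod 2).
  s_4 = 0 + 1 + 0 + 1 + 0 + 0 + 0 + 0 = 2 ≡ 0 (mod 2).
s = (1, 1, 1, 0)^T — this equals column 14 of H (binary 1110), so error is at position 14.
Correct: flip bit 14 of r = 011000110000000 to get c = 011000110000010.


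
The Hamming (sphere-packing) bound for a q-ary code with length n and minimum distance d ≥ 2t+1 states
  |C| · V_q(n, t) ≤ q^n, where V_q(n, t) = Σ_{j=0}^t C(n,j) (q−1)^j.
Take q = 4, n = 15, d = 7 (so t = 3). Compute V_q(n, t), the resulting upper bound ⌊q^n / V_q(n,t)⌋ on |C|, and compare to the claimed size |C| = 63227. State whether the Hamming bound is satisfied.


V_q(n, t) = 13276, q^n = 1073741824, Hamming bound = 80878, |C| = 63227 ≤ bound (satisfied).

Step 1: Compute V_q(n, t) = Σ_{j=0}^3 C(n, j) (q−1)^j.
  j = 0: C(15,0)·(3)^0 = 1·1 = 1.
  j = 1: C(15,1)·(3)^1 = 15·3 = 45.
  j = 2: C(15,2)·(3)^2 = 105·9 = 945.
  j = 3: C(15,3)·(3)^3 = 455·27 = 12285.
  V_q(n, t) = 1 + 45 + 945 + 12285 = 13276.
Step 2: q^n = 4^15 = 1073741824.
Step 3: Hamming bound ⌊q^n / V_q(n,t)⌋ = ⌊1073741824/13276⌋ = 80878.
Step 4: Compare |C| = 63227 to 80878: satisfied.
The claimed |C| lies below the Hamming bound.


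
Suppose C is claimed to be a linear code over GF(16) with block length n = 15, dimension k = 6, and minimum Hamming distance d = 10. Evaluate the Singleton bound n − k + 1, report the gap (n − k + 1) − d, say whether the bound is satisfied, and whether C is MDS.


Singleton RHS = n − k + 1 = 10, slack = 0, bound satisfied, MDS.

Singleton bound: d ≤ n − k + 1.
Here n = 15, k = 6, so n − k + 1 = 10.
Given d = 10, check d ≤ 10: YES.
Slack = (n − k + 1) − d = 0.
The code is MDS (slack = 0).
Description: the claimed parameters are [15, 6, 10]_16; such a code would be MDS (meets Singleton bound).


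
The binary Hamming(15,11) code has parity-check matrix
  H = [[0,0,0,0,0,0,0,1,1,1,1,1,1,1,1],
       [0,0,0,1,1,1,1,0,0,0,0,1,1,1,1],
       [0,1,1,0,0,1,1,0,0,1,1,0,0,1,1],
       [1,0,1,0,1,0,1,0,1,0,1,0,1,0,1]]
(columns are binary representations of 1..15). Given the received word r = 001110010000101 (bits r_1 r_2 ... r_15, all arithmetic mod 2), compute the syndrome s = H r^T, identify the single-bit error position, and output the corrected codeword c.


s = (1, 0, 0, 0)^T, error position = 8, corrected codeword c = 001110000000101

Compute s = H r^T mod 2 one row at a time:
  s_1 = 1 + 0 + 0 + 0 + 0 + 1 + 0 + 1 = 3 ≡ 1 (mod 2).
  s_2 = 1 + 1 + 0 + 0 + 0 + 1 + 0 + 1 = 4 ≡ 0 (mod 2).
  s_3 = 0 + 1 + 0 + 0 + 0 + 0 + 0 + 1 = 2 ≡ 0 (mod 2).
  s_4 = 0 + 1 + 1 + 0 + 0 + 0 + 1 + 1 = 4 ≡ 0 (mod 2).
s = (1, 0, 0, 0)^T — this equals column 8 of H (binary 1000), so error is at position 8.
Correct: flip bit 8 of r = 001110010000101 to get c = 001110000000101.


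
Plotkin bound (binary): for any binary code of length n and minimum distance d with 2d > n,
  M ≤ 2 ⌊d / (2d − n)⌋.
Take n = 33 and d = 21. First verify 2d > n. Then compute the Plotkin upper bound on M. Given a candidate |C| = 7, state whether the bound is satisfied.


Plotkin bound M ≤ 4; given |C| = 7 > bound (violated).

Check applicability: 2d = 42, n = 33.
2d − n = 9 > 0, so Plotkin applies.
Compute d/(2d−n) = 21/9 ≈ 2.3333.
⌊d/(2d−n)⌋ = 2.
Plotkin bound: M ≤ 2·2 = 4.
Given |C| = 7, check: VIOLATED.
This |C| is above the Plotkin bound, so no binary code with n = 33, d = 21 and 7 codewords exists.


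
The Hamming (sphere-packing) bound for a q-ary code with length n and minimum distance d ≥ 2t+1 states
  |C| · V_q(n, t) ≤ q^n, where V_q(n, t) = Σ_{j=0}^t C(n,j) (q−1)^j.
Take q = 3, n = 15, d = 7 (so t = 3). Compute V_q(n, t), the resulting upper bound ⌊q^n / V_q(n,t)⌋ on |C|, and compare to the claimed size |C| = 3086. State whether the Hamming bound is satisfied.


V_q(n, t) = 4091, q^n = 14348907, Hamming bound = 3507, |C| = 3086 ≤ bound (satisfied).

Step 1: Compute V_q(n, t) = Σ_{j=0}^3 C(n, j) (q−1)^j.
  j = 0: C(15,0)·(2)^0 = 1·1 = 1.
  j = 1: C(15,1)·(2)^1 = 15·2 = 30.
  j = 2: C(15,2)·(2)^2 = 105·4 = 420.
  j = 3: C(15,3)·(2)^3 = 455·8 = 3640.
  V_q(n, t) = 1 + 30 + 420 + 3640 = 4091.
Step 2: q^n = 3^15 = 14348907.
Step 3: Hamming bound ⌊q^n / V_q(n,t)⌋ = ⌊14348907/4091⌋ = 3507.
Step 4: Compare |C| = 3086 to 3507: satisfied.
The claimed |C| lies below the Hamming bound.


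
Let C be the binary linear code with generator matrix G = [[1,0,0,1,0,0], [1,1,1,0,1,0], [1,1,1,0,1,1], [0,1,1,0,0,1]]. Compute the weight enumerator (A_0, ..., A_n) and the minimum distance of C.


Weight distribution: A_0 = 1, A_1 = 1, A_2 = 4, A_3 = 4, A_4 = 3, A_5 = 3. Minimum distance d = 1.

Enumerate all 2^4 = 16 messages m ∈ F_2^4.
For each, compute codeword c = mG in F_2^6, then tally its weight.
  m = 0000 → c = 000000, weight = 0.
  m = 1000 → c = 100100, weight = 2.
  m = 0100 → c = 111010, weight = 4.
  m = 1100 → c = 011110, weight = 4.
  m = 0010 → c = 111011, weight = 5.
  m = 1010 → c = 011111, weight = 5.
  m = 0110 → c = 000001, weight = 1.
  m = 1110 → c = 100101, weight = 3.
  m = 0001 → c = 011001, weight = 3.
  m = 1001 → c = 111101, weight = 5.
  m = 0101 → c = 100011, weight = 3.
  m = 1101 → c = 000111, weight = 3.
  m = 0011 → c = 100010, weight = 2.
  m = 1011 → c = 000110, weight = 2.
  m = 0111 → c = 011000, weight = 2.
  m = 1111 → c = 111100, weight = 4.
Tally weights:
  weight 0: 1 codewords.
  weight 1: 1 codewords.
  weight 2: 4 codewords.
  weight 3: 4 codewords.
  weight 4: 3 codewords.
  weight 5: 3 codewords.
Minimum distance d = smallest w > 0 with A_w > 0 = 1.
Sanity: Σ A_w = 16 = 2^4 = 16 ✓.


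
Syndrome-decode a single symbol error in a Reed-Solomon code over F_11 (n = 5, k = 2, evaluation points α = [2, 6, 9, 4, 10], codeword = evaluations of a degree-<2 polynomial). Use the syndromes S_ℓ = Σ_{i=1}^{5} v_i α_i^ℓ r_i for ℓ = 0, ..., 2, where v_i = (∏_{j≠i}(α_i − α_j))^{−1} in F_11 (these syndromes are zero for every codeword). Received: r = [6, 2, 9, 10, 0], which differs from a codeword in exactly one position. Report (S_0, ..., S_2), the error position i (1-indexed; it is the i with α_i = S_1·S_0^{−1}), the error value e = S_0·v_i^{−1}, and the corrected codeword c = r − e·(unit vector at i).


S = (4, 2, 1), error at position 2, error magnitude e = 10, c = [6, 3, 9, 10, 0].

Step 1: column multipliers v_i = (∏_{j≠i}(α_i − α_j))^{−1} mod 11.
  i = 1 (α = 2): (2−6)(2−9)(2−4)(2−10) = (−4)·(−7)·(−2)·(−8) = 448 ≡ 8, so v_1 = 8^{−1} = 7 (mod 11).
  i = 2 (α = 6): (6−2)(6−9)(6−4)(6−10) = 4·(−3)·2·(−4) = 96 ≡ 8, so v_2 = 8^{−1} = 7 (mod 11).
  i = 3 (α = 9): (9−2)(9−6)(9−4)(9−10) = 7·3·5·(−1) = −105 ≡ 5, so v_3 = 5^{−1} = 9 (mod 11).
  i = 4 (α = 4): (4−2)(4−6)(4−9)(4−10) = 2·(−2)·(−5)·(−6) = −120 ≡ 1, so v_4 = 1^{−1} = 1 (mod 11).
  i = 5 (α = 10): (10−2)(10−6)(10−9)(10−4) = 8·4·1·6 = 192 ≡ 5, so v_5 = 5^{−1} = 9 (mod 11).
  v = [7, 7, 9, 1, 9].
Step 2: syndromes of r = [6, 2, 9, 10, 0] (all sums mod 11).
  S_0 = Σ v_i r_i = 7·6 + 7·2 + 9·9 + 1·10 + 9·0 = 147 ≡ 4.
  S_1 = Σ v_i α_i r_i = 7·2·6 + 7·6·2 + 9·9·9 + 1·4·10 + 9·10·0 = 937 ≡ 2.
  α_i^2 mod 11 = [4, 3, 4, 5, 1].
  S_2 = Σ v_i α_i^2 r_i = 7·4·6 + 7·3·2 + 9·4·9 + 1·5·10 + 9·1·0 = 584 ≡ 1.
  S = (4, 2, 1) ≠ 0, so r is not a codeword (an error is present).
Step 3: locate the error. For a single error e at position i, S_ℓ = v_i·e·α_i^ℓ, so α_err = S_1/S_0.
  S_0^{−1} = 4^{−1} = 3 (mod 11), so α_err = 2·3 = 6 ≡ 6 = α_2. Error position i = 2.
  Consistency check: S_2/S_1 = 1·6 = 6 ≡ 6 = α_err ✓ (single-error assumption holds).
Step 4: error magnitude e = S_0/v_2 = S_0·∏_{j≠2}(α_2 − α_j) = 4·8 = 32 ≡ 10 (mod 11).
Step 5: correct position 2: c_2 = r_2 − e = 2 − 10 ≡ 3 (mod 11). Hence c = [6, 3, 9, 10, 0].
  Check: interpolating c through the α_i gives m(x) = 2 + 2·x (degree < 2) with m(α_i) = c_i for every i, so c is indeed a codeword.


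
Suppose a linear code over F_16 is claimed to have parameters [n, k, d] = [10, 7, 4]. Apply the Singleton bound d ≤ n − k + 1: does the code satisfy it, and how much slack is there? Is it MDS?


Singleton RHS = n − k + 1 = 4, slack = 0, bound satisfied, MDS.

Singleton bound: d ≤ n − k + 1.
Here n = 10, k = 7, so n − k + 1 = 4.
Given d = 4, check d ≤ 4: YES.
Slack = (n − k + 1) − d = 0.
The code is MDS (slack = 0).
Description: the claimed parameters are [10, 7, 4]_16; such a code would be MDS (meets Singleton bound).


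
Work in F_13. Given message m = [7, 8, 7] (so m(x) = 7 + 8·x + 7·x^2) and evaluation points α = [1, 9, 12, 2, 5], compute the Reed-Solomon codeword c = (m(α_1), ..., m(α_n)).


c = [9, 9, 6, 12, 1]

Message polynomial: m(x) = 7 + 8·x + 7·x^2 (mod 13).
For each evaluation point α_i, compute m(α_i) mod 13:
  α_1 = 1: Horner steps 7 → 2 → 9, so m(1) = 9.
  α_2 = 9: Horner steps 7 → 6 → 9, so m(9) = 9.
  α_3 = 12: Horner steps 7 → 1 → 6, so m(12) = 6.
  α_4 = 2: Horner steps 7 → 9 → 12, so m(2) = 12.
  α_5 = 5: Horner steps 7 → 4 → 1, so m(5) = 1.
Codeword c = [9, 9, 6, 12, 1] ∈ F_13^5.


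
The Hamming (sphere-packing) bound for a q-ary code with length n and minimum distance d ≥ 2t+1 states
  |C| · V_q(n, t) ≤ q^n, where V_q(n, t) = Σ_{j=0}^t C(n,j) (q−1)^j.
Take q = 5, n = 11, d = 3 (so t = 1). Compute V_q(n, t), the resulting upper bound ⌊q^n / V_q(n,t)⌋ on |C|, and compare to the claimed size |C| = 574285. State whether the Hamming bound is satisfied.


V_q(n, t) = 45, q^n = 48828125, Hamming bound = 1085069, |C| = 574285 ≤ bound (satisfied).

Step 1: Compute V_q(n, t) = Σ_{j=0}^1 C(n, j) (q−1)^j.
  j = 0: C(11,0)·(4)^0 = 1·1 = 1.
  j = 1: C(11,1)·(4)^1 = 11·4 = 44.
  V_q(n, t) = 1 + 44 = 45.
Step 2: q^n = 5^11 = 48828125.
Step 3: Hamming bound ⌊q^n / V_q(n,t)⌋ = ⌊48828125/45⌋ = 1085069.
Step 4: Compare |C| = 574285 to 1085069: satisfied.
The claimed |C| lies below the Hamming bound.


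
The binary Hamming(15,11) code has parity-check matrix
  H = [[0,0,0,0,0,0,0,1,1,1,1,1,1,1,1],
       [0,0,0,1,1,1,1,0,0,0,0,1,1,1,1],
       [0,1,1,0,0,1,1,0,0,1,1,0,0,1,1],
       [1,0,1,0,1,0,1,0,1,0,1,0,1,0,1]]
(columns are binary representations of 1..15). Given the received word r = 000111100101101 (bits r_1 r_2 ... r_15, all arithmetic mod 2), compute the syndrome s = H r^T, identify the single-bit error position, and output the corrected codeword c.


s = (0, 1, 0, 0)^T, error position = 4, corrected codeword c = 000011100101101

Compute s = H r^T mod 2 one row at a time:
  s_1 = 0 + 0 + 1 + 0 + 1 + 1 + 0 + 1 = 4 ≡ 0 (mod 2).
  s_2 = 1 + 1 + 1 + 1 + 1 + 1 + 0 + 1 = 7 ≡ 1 (mod 2).
  s_3 = 0 + 0 + 1 + 1 + 1 + 0 + 0 + 1 = 4 ≡ 0 (mod 2).
  s_4 = 0 + 0 + 1 + 1 + 0 + 0 + 1 + 1 = 4 ≡ 0 (mod 2).
s = (0, 1, 0, 0)^T — this equals column 4 of H (binary 0100), so error is at position 4.
Correct: flip bit 4 of r = 000111100101101 to get c = 000011100101101.


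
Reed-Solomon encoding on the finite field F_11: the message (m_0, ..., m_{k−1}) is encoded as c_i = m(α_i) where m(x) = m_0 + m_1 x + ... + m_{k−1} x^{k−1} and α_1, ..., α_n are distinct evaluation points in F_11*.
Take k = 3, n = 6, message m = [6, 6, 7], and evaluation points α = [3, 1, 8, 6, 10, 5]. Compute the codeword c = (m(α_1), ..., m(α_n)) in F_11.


c = [10, 8, 7, 8, 7, 2]

Message polynomial: m(x) = 6 + 6·x + 7·x^2 (mod 11).
For each evaluation point α_i, compute m(α_i) mod 11:
  α_1 = 3: Horner steps 7 → 5 → 10, so m(3) = 10.
  α_2 = 1: Horner steps 7 → 2 → 8, so m(1) = 8.
  α_3 = 8: Horner steps 7 → 7 → 7, so m(8) = 7.
  α_4 = 6: Horner steps 7 → 4 → 8, so m(6) = 8.
  α_5 = 10: Horner steps 7 → 10 → 7, so m(10) = 7.
  α_6 = 5: Horner steps 7 → 8 → 2, so m(5) = 2.
Codeword c = [10, 8, 7, 8, 7, 2] ∈ F_11^6.


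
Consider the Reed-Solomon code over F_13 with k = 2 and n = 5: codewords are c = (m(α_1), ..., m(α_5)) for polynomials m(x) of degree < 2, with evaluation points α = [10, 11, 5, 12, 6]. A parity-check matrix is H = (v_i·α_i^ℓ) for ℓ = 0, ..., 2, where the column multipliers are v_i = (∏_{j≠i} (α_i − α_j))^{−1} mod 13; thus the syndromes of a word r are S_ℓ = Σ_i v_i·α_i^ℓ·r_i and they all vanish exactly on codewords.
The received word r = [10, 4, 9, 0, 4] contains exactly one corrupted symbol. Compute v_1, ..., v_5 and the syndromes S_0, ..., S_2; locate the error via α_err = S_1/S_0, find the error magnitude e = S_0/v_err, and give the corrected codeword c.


S = (10, 6, 1), error at position 2, error magnitude e = 12, c = [10, 5, 9, 0, 4].

Step 1: column multipliers v_i = (∏_{j≠i}(α_i − α_j))^{−1} mod 13.
  i = 1 (α = 10): (10−11)(10−5)(10−12)(10−6) = (−1)·5·(−2)·4 = 40 ≡ 1, so v_1 = 1^{−1} = 1 (mod 13).
  i = 2 (α = 11): (11−10)(11−5)(11−12)(11−6) = 1·6·(−1)·5 = −30 ≡ 9, so v_2 = 9^{−1} = 3 (mod 13).
  i = 3 (α = 5): (5−10)(5−11)(5−12)(5−6) = (−5)·(−6)·(−7)·(−1) = 210 ≡ 2, so v_3 = 2^{−1} = 7 (mod 13).
  i = 4 (α = 12): (12−10)(12−11)(12−5)(12−6) = 2·1·7·6 = 84 ≡ 6, so v_4 = 6^{−1} = 11 (mod 13).
  i = 5 (α = 6): (6−10)(6−11)(6−5)(6−12) = (−4)·(−5)·1·(−6) = −120 ≡ 10, so v_5 = 10^{−1} = 4 (mod 13).
  v = [1, 3, 7, 11, 4].
Step 2: syndromes of r = [10, 4, 9, 0, 4] (all sums mod 13).
  S_0 = Σ v_i r_i = 1·10 + 3·4 + 7·9 + 11·0 + 4·4 = 101 ≡ 10.
  S_1 = Σ v_i α_i r_i = 1·10·10 + 3·11·4 + 7·5·9 + 11·12·0 + 4·6·4 = 643 ≡ 6.
  α_i^2 mod 13 = [9, 4, 12, 1, 10].
  S_2 = Σ v_i α_i^2 r_i = 1·9·10 + 3·4·4 + 7·12·9 + 11·1·0 + 4·10·4 = 1054 ≡ 1.
  S = (10, 6, 1) ≠ 0, so r is not a codeword (an error is present).
Step 3: locate the error. For a single error e at position i, S_ℓ = v_i·e·α_i^ℓ, so α_err = S_1/S_0.
  S_0^{−1} = 10^{−1} = 4 (mod 13), so α_err = 6·4 = 24 ≡ 11 = α_2. Error position i = 2.
  Consistency check: S_2/S_1 = 1·11 = 11 ≡ 11 = α_err ✓ (single-error assumption holds).
Step 4: error magnitude e = S_0/v_2 = S_0·∏_{j≠2}(α_2 − α_j) = 10·9 = 90 ≡ 12 (mod 13).
Step 5: correct position 2: c_2 = r_2 − e = 4 − 12 ≡ 5 (mod 13). Hence c = [10, 5, 9, 0, 4].
  Check: interpolating c through the α_i gives m(x) = 8 + 8·x (degree < 2) with m(α_i) = c_i for every i, so c is indeed a codeword.


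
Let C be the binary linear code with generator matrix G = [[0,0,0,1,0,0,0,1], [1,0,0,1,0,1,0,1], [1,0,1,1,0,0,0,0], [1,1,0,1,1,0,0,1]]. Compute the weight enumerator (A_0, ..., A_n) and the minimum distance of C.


Weight distribution: A_0 = 1, A_2 = 2, A_3 = 6, A_4 = 3, A_5 = 2, A_6 = 2. Minimum distance d = 2.

Enumerate all 2^4 = 16 messages m ∈ F_2^4.
For each, compute codeword c = mG in F_2^8, then tally its weight.
  m = 0000 → c = 00000000, weight = 0.
  m = 1000 → c = 00010001, weight = 2.
  m = 0100 → c = 10010101, weight = 4.
  m = 1100 → c = 10000100, weight = 2.
  m = 0010 → c = 10110000, weight = 3.
  m = 1010 → c = 10100001, weight = 3.
  m = 0110 → c = 00100101, weight = 3.
  m = 1110 → c = 00110100, weight = 3.
  m = 0001 → c = 11011001, weight = 5.
  m = 1001 → c = 11001000, weight = 3.
  m = 0101 → c = 01001100, weight = 3.
  m = 1101 → c = 01011101, weight = 5.
  m = 0011 → c = 01101001, weight = 4.
  m = 1011 → c = 01111000, weight = 4.
  m = 0111 → c = 11111100, weight = 6.
  m = 1111 → c = 11101101, weight = 6.
Tally weights:
  weight 0: 1 codewords.
  weight 2: 2 codewords.
  weight 3: 6 codewords.
  weight 4: 3 codewords.
  weight 5: 2 codewords.
  weight 6: 2 codewords.
Minimum distance d = smallest w > 0 with A_w > 0 = 2.
Sanity: Σ A_w = 16 = 2^4 = 16 ✓.


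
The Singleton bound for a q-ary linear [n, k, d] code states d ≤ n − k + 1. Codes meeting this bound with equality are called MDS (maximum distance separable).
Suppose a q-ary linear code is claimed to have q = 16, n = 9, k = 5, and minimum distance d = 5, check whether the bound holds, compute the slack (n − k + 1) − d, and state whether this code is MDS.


Singleton RHS = n − k + 1 = 5, slack = 0, bound satisfied, MDS.

Singleton bound: d ≤ n − k + 1.
Here n = 9, k = 5, so n − k + 1 = 5.
Given d = 5, check d ≤ 5: YES.
Slack = (n − k + 1) − d = 0.
The code is MDS (slack = 0).
Description: the claimed parameters are [9, 5, 5]_16; such a code would be MDS (meets Singleton bound).


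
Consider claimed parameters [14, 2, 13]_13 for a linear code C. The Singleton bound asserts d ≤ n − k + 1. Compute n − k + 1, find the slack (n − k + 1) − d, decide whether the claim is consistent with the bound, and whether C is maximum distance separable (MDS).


Singleton RHS = n − k + 1 = 13, slack = 0, bound satisfied, MDS.

Singleton bound: d ≤ n − k + 1.
Here n = 14, k = 2, so n − k + 1 = 13.
Given d = 13, check d ≤ 13: YES.
Slack = (n − k + 1) − d = 0.
The code is MDS (slack = 0).
Description: the claimed parameters are [14, 2, 13]_13; such a code would be MDS (meets Singleton bound).


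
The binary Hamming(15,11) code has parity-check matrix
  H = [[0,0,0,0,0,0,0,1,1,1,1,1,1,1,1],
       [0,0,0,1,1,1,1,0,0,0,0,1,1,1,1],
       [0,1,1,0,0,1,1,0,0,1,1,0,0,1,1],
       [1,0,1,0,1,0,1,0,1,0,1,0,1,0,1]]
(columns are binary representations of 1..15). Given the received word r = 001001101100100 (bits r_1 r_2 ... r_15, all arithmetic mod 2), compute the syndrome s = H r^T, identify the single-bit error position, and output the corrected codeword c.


s = (1, 1, 0, 0)^T, error position = 12, corrected codeword c = 001001101101100

Compute s = H r^T mod 2 one row at a time:
  s_1 = 0 + 1 + 1 + 0 + 0 + 1 + 0 + 0 = 3 ≡ 1 (mod 2).
  s_2 = 0 + 0 + 1 + 1 + 0 + 1 + 0 + 0 = 3 ≡ 1 (mod 2).
  s_3 = 0 + 1 + 1 + 1 + 1 + 0 + 0 + 0 = 4 ≡ 0 (mod 2).
  s_4 = 0 + 1 + 0 + 1 + 1 + 0 + 1 + 0 = 4 ≡ 0 (mod 2).
s = (1, 1, 0, 0)^T — this equals column 12 of H (binary 1100), so error is at position 12.
Correct: flip bit 12 of r = 001001101100100 to get c = 001001101101100.


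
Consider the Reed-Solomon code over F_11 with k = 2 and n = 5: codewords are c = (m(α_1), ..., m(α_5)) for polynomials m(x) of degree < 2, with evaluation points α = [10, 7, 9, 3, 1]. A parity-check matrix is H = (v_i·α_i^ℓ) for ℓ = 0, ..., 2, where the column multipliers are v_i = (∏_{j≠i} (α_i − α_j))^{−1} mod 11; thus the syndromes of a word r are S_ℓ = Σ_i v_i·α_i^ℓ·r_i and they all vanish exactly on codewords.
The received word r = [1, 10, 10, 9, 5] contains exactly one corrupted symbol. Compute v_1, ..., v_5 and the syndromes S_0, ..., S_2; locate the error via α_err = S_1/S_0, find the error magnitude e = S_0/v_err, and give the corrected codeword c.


S = (4, 6, 9), error at position 2, error magnitude e = 4, c = [1, 6, 10, 9, 5].

Step 1: column multipliers v_i = (∏_{j≠i}(α_i − α_j))^{−1} mod 11.
  i = 1 (α = 10): (10−7)(10−9)(10−3)(10−1) = 3·1·7·9 = 189 ≡ 2, so v_1 = 2^{−1} = 6 (mod 11).
  i = 2 (α = 7): (7−10)(7−9)(7−3)(7−1) = (−3)·(−2)·4·6 = 144 ≡ 1, so v_2 = 1^{−1} = 1 (mod 11).
  i = 3 (α = 9): (9−10)(9−7)(9−3)(9−1) = (−1)·2·6·8 = −96 ≡ 3, so v_3 = 3^{−1} = 4 (mod 11).
  i = 4 (α = 3): (3−10)(3−7)(3−9)(3−1) = (−7)·(−4)·(−6)·2 = −336 ≡ 5, so v_4 = 5^{−1} = 9 (mod 11).
  i = 5 (α = 1): (1−10)(1−7)(1−9)(1−3) = (−9)·(−6)·(−8)·(−2) = 864 ≡ 6, so v_5 = 6^{−1} = 2 (mod 11).
  v = [6, 1, 4, 9, 2].
Step 2: syndromes of r = [1, 10, 10, 9, 5] (all sums mod 11).
  S_0 = Σ v_i r_i = 6·1 + 1·10 + 4·10 + 9·9 + 2·5 = 147 ≡ 4.
  S_1 = Σ v_i α_i r_i = 6·10·1 + 1·7·10 + 4·9·10 + 9·3·9 + 2·1·5 = 743 ≡ 6.
  α_i^2 mod 11 = [1, 5, 4, 9, 1].
  S_2 = Σ v_i α_i^2 r_i = 6·1·1 + 1·5·10 + 4·4·10 + 9·9·9 + 2·1·5 = 955 ≡ 9.
  S = (4, 6, 9) ≠ 0, so r is not a codeword (an error is present).
Step 3: locate the error. For a single error e at position i, S_ℓ = v_i·e·α_i^ℓ, so α_err = S_1/S_0.
  S_0^{−1} = 4^{−1} = 3 (mod 11), so α_err = 6·3 = 18 ≡ 7 = α_2. Error position i = 2.
  Consistency check: S_2/S_1 = 9·2 = 18 ≡ 7 = α_err ✓ (single-error assumption holds).
Step 4: error magnitude e = S_0/v_2 = S_0·∏_{j≠2}(α_2 − α_j) = 4·1 = 4 ≡ 4 (mod 11).
Step 5: correct position 2: c_2 = r_2 − e = 10 − 4 ≡ 6 (mod 11). Hence c = [1, 6, 10, 9, 5].
  Check: interpolating c through the α_i gives m(x) = 3 + 2·x (degree < 2) with m(α_i) = c_i for every i, so c is indeed a codeword.


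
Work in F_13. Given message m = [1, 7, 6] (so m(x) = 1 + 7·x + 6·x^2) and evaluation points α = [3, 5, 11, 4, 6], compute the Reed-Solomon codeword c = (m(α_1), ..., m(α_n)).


c = [11, 4, 11, 8, 12]

Message polynomial: m(x) = 1 + 7·x + 6·x^2 (mod 13).
For each evaluation point α_i, compute m(α_i) mod 13:
  α_1 = 3: Horner steps 6 → 12 → 11, so m(3) = 11.
  α_2 = 5: Horner steps 6 → 11 → 4, so m(5) = 4.
  α_3 = 11: Horner steps 6 → 8 → 11, so m(11) = 11.
  α_4 = 4: Horner steps 6 → 5 → 8, so m(4) = 8.
  α_5 = 6: Horner steps 6 → 4 → 12, so m(6) = 12.
Codeword c = [11, 4, 11, 8, 12] ∈ F_13^5.


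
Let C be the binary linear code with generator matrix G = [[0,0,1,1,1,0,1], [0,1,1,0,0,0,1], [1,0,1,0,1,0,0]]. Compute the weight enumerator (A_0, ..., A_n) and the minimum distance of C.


Weight distribution: A_0 = 1, A_3 = 4, A_4 = 3. Minimum distance d = 3.

Enumerate all 2^3 = 8 messages m ∈ F_2^3.
For each, compute codeword c = mG in F_2^7, then tally its weight.
  m = 000 → c = 0000000, weight = 0.
  m = 100 → c = 0011101, weight = 4.
  m = 010 → c = 0110001, weight = 3.
  m = 110 → c = 0101100, weight = 3.
  m = 001 → c = 1010100, weight = 3.
  m = 101 → c = 1001001, weight = 3.
  m = 011 → c = 1100101, weight = 4.
  m = 111 → c = 1111000, weight = 4.
Tally weights:
  weight 0: 1 codewords.
  weight 3: 4 codewords.
  weight 4: 3 codewords.
Minimum distance d = smallest w > 0 with A_w > 0 = 3.
Sanity: Σ A_w = 8 = 2^3 = 8 ✓.


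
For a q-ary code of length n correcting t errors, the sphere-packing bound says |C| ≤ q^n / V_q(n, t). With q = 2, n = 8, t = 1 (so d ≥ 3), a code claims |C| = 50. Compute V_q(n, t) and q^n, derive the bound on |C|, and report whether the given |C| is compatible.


V_q(n, t) = 9, q^n = 256, Hamming bound = 28, |C| = 50 > bound (violated).

Step 1: Compute V_q(n, t) = Σ_{j=0}^1 C(n, j) (q−1)^j.
  j = 0: C(8,0)·(1)^0 = 1·1 = 1.
  j = 1: C(8,1)·(1)^1 = 8·1 = 8.
  V_q(n, t) = 1 + 8 = 9.
Step 2: q^n = 2^8 = 256.
Step 3: Hamming bound ⌊q^n / V_q(n,t)⌋ = ⌊256/9⌋ = 28.
Step 4: Compare |C| = 50 to 28: violated.
The claimed |C| lies above the Hamming bound, so no 2-ary code of length 8 with d ≥ 3 can have 50 codewords.


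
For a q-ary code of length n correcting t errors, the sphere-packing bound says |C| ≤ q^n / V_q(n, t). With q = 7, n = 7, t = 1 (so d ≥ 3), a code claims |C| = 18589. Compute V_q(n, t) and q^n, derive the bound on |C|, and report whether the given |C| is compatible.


V_q(n, t) = 43, q^n = 823543, Hamming bound = 19152, |C| = 18589 ≤ bound (satisfied).

Step 1: Compute V_q(n, t) = Σ_{j=0}^1 C(n, j) (q−1)^j.
  j = 0: C(7,0)·(6)^0 = 1·1 = 1.
  j = 1: C(7,1)·(6)^1 = 7·6 = 42.
  V_q(n, t) = 1 + 42 = 43.
Step 2: q^n = 7^7 = 823543.
Step 3: Hamming bound ⌊q^n / V_q(n,t)⌋ = ⌊823543/43⌋ = 19152.
Step 4: Compare |C| = 18589 to 19152: satisfied.
The claimed |C| lies below the Hamming bound.
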